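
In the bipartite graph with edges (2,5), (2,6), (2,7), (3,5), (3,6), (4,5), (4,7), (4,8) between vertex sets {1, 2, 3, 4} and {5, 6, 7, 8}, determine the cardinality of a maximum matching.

Step 1: List the neighbors of each left vertex:
  1: (none)
  2: 5, 6, 7
  3: 5, 6
  4: 5, 7, 8

Step 2: Greedily match left vertices, then look for augmenting paths:
  Match 2 -- 5
  Match 3 -- 6
  Match 4 -- 7
  No augmenting path remains.

Step 3: Verify this is maximum:
  Matching has size 3. The vertex set {2, 3, 4} covers every edge and has size 3; any matching has at most one edge per cover vertex, so 3 is maximum (König's theorem).

Maximum matching: {(2,5), (3,6), (4,7)}
Size: 3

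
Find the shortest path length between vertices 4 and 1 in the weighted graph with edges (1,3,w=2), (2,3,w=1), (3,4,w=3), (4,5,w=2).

Step 1: Build adjacency list with weights:
  1: 3(w=2)
  2: 3(w=1)
  3: 1(w=2), 2(w=1), 4(w=3)
  4: 3(w=3), 5(w=2)
  5: 4(w=2)

Step 2: Apply Dijkstra's algorithm from vertex 4:
  Visit vertex 4 (distance=0)
    Update dist[3] = 3
    Update dist[5] = 2
  Visit vertex 5 (distance=2)
  Visit vertex 3 (distance=3)
    Update dist[1] = 5
    Update dist[2] = 4
  Visit vertex 2 (distance=4)
  Visit vertex 1 (distance=5)

Step 3: Shortest path: 4 -> 3 -> 1
Total weight: 3 + 2 = 5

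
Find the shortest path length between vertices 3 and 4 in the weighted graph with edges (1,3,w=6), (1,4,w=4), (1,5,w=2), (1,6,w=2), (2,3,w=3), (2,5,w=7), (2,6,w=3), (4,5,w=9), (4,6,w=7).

Step 1: Build adjacency list with weights:
  1: 3(w=6), 4(w=4), 5(w=2), 6(w=2)
  2: 3(w=3), 5(w=7), 6(w=3)
  3: 1(w=6), 2(w=3)
  4: 1(w=4), 5(w=9), 6(w=7)
  5: 1(w=2), 2(w=7), 4(w=9)
  6: 1(w=2), 2(w=3), 4(w=7)

Step 2: Apply Dijkstra's algorithm from vertex 3:
  Visit vertex 3 (distance=0)
    Update dist[1] = 6
    Update dist[2] = 3
  Visit vertex 2 (distance=3)
    Update dist[5] = 10
    Update dist[6] = 6
  Visit vertex 1 (distance=6)
    Update dist[4] = 10
    Update dist[5] = 8
  Visit vertex 6 (distance=6)
  Visit vertex 5 (distance=8)
  Visit vertex 4 (distance=10)

Step 3: Shortest path: 3 -> 1 -> 4
Total weight: 6 + 4 = 10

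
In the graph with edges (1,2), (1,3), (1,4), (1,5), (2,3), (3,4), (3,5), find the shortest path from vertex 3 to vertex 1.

Step 1: Build adjacency list:
  1: 2, 3, 4, 5
  2: 1, 3
  3: 1, 2, 4, 5
  4: 1, 3
  5: 1, 3

Step 2: BFS from vertex 3 to find shortest path to 1:
  vertex 1 reached at distance 1

Step 3: Shortest path: 3 -> 1
Path length: 1 edge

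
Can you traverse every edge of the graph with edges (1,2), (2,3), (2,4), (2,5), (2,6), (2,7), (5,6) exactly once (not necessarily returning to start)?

Step 1: Find the degree of each vertex:
  deg(1) = 1
  deg(2) = 6
  deg(3) = 1
  deg(4) = 1
  deg(5) = 2
  deg(6) = 2
  deg(7) = 1

Step 2: Count vertices with odd degree:
  Odd-degree vertices: 1, 3, 4, 7 (4 total)

Step 3: Apply Euler's theorem:
  - Eulerian circuit exists iff graph is connected and all vertices have even degree
  - Eulerian path exists iff graph is connected and has 0 or 2 odd-degree vertices

Graph has 4 odd-degree vertices (need 0 or 2).
Neither Eulerian path nor Eulerian circuit exists.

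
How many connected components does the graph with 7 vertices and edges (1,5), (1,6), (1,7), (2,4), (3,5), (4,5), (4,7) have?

Step 1: Build adjacency list from edges:
  1: 5, 6, 7
  2: 4
  3: 5
  4: 2, 5, 7
  5: 1, 3, 4
  6: 1
  7: 1, 4

Step 2: Run BFS/DFS from vertex 1:
  Visited: {1, 5, 6, 7, 3, 4, 2}
  Reached 7 of 7 vertices

Step 3: All 7 vertices reached from vertex 1, so the graph is connected.
Number of connected components: 1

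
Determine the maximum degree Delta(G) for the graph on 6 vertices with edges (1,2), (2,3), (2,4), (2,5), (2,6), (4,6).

Step 1: Count edges incident to each vertex:
  deg(1) = 1 (neighbors: 2)
  deg(2) = 5 (neighbors: 1, 3, 4, 5, 6)
  deg(3) = 1 (neighbors: 2)
  deg(4) = 2 (neighbors: 2, 6)
  deg(5) = 1 (neighbors: 2)
  deg(6) = 2 (neighbors: 2, 4)

Step 2: Find maximum:
  max(1, 5, 1, 2, 1, 2) = 5 (vertex 2)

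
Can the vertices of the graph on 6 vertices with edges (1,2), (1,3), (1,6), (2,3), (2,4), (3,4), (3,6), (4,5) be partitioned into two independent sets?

Step 1: Attempt 2-coloring using BFS:
  Start at vertex 1, assign color 0
  Color vertex 2 with color 1 (neighbor of 1)
  Color vertex 3 with color 1 (neighbor of 1)
  Color vertex 6 with color 1 (neighbor of 1)

Step 2: Conflict found! Vertices 2 and 3 are adjacent but have the same color.
This means the graph contains an odd cycle.

The graph is NOT bipartite.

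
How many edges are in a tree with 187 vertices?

A tree on n vertices always has exactly n - 1 edges.
For n = 187: edges = 187 - 1 = 186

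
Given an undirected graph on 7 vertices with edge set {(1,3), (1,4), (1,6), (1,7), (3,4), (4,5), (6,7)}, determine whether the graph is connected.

Step 1: Build adjacency list from edges:
  1: 3, 4, 6, 7
  2: (none)
  3: 1, 4
  4: 1, 3, 5
  5: 4
  6: 1, 7
  7: 1, 6

Step 2: Run BFS/DFS from vertex 1:
  Visited: {1, 3, 4, 6, 7, 5}
  Reached 6 of 7 vertices

Step 3: Only 6 of 7 vertices reached. Graph is disconnected.
Connected components: {1, 3, 4, 5, 6, 7}, {2}
Answer: No, the graph is not connected (2 components).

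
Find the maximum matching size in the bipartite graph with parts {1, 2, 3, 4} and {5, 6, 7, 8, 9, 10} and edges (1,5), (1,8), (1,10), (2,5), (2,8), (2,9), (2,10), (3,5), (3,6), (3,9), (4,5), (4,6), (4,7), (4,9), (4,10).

Step 1: List the neighbors of each left vertex:
  1: 5, 8, 10
  2: 5, 8, 9, 10
  3: 5, 6, 9
  4: 5, 6, 7, 9, 10

Step 2: Greedily match left vertices, then look for augmenting paths:
  Match 1 -- 5
  Match 2 -- 8
  Match 3 -- 6
  Match 4 -- 7
  No augmenting path remains.

Step 3: Verify this is maximum:
  Matching size 4 = min(|L|, |R|) = min(4, 6), which is an upper bound, so this matching is maximum.

Maximum matching: {(1,5), (2,8), (3,6), (4,7)}
Size: 4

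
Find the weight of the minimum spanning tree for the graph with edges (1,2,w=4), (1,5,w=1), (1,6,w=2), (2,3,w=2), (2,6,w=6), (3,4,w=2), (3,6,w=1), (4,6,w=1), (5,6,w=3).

Apply Kruskal's algorithm (sort edges by weight, add if no cycle):

Sorted edges by weight:
  (1,5) w=1
  (3,6) w=1
  (4,6) w=1
  (1,6) w=2
  (2,3) w=2
  (3,4) w=2
  (5,6) w=3
  (1,2) w=4
  (2,6) w=6

Add edge (1,5) w=1 -- no cycle. Running total: 1
Add edge (3,6) w=1 -- no cycle. Running total: 2
Add edge (4,6) w=1 -- no cycle. Running total: 3
Add edge (1,6) w=2 -- no cycle. Running total: 5
Add edge (2,3) w=2 -- no cycle. Running total: 7

MST edges: (1,5,w=1), (3,6,w=1), (4,6,w=1), (1,6,w=2), (2,3,w=2)
Total MST weight: 1 + 1 + 1 + 2 + 2 = 7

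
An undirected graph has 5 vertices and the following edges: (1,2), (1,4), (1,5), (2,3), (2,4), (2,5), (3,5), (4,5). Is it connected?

Step 1: Build adjacency list from edges:
  1: 2, 4, 5
  2: 1, 3, 4, 5
  3: 2, 5
  4: 1, 2, 5
  5: 1, 2, 3, 4

Step 2: Run BFS/DFS from vertex 1:
  Visited: {1, 2, 4, 5, 3}
  Reached 5 of 5 vertices

Step 3: All 5 vertices reached from vertex 1, so the graph is connected.
Answer: Yes, the graph is connected.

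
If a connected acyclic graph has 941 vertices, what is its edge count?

A tree on n vertices always has exactly n - 1 edges.
For n = 941: edges = 941 - 1 = 940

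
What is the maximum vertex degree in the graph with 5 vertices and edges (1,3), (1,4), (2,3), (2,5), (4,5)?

Step 1: Count edges incident to each vertex:
  deg(1) = 2 (neighbors: 3, 4)
  deg(2) = 2 (neighbors: 3, 5)
  deg(3) = 2 (neighbors: 1, 2)
  deg(4) = 2 (neighbors: 1, 5)
  deg(5) = 2 (neighbors: 2, 4)

Step 2: Find maximum:
  max(2, 2, 2, 2, 2) = 2 (vertex 1)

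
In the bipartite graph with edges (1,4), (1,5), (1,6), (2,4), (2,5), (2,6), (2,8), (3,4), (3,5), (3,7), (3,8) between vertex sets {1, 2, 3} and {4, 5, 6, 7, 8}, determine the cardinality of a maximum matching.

Step 1: List the neighbors of each left vertex:
  1: 4, 5, 6
  2: 4, 5, 6, 8
  3: 4, 5, 7, 8

Step 2: Greedily match left vertices, then look for augmenting paths:
  Match 1 -- 4
  Match 2 -- 5
  Match 3 -- 7
  No augmenting path remains.

Step 3: Verify this is maximum:
  Matching size 3 = min(|L|, |R|) = min(3, 5), which is an upper bound, so this matching is maximum.

Maximum matching: {(1,4), (2,5), (3,7)}
Size: 3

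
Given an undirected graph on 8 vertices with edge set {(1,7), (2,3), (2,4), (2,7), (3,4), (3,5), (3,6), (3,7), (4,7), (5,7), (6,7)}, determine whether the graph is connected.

Step 1: Build adjacency list from edges:
  1: 7
  2: 3, 4, 7
  3: 2, 4, 5, 6, 7
  4: 2, 3, 7
  5: 3, 7
  6: 3, 7
  7: 1, 2, 3, 4, 5, 6
  8: (none)

Step 2: Run BFS/DFS from vertex 1:
  Visited: {1, 7, 2, 3, 4, 5, 6}
  Reached 7 of 8 vertices

Step 3: Only 7 of 8 vertices reached. Graph is disconnected.
Connected components: {1, 2, 3, 4, 5, 6, 7}, {8}
Answer: No, the graph is not connected (2 components).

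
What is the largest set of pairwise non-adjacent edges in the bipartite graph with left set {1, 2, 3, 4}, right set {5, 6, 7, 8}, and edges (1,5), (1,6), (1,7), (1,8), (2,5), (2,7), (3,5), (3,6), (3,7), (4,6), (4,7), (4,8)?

Step 1: List the neighbors of each left vertex:
  1: 5, 6, 7, 8
  2: 5, 7
  3: 5, 6, 7
  4: 6, 7, 8

Step 2: Greedily match left vertices, then look for augmenting paths:
  Match 1 -- 5
  Match 2 -- 7
  Match 3 -- 6
  Match 4 -- 8
  No augmenting path remains.

Step 3: Verify this is maximum:
  Matching size 4 = min(|L|, |R|) = min(4, 4), which is an upper bound, so this matching is maximum.

Maximum matching: {(1,5), (2,7), (3,6), (4,8)}
Size: 4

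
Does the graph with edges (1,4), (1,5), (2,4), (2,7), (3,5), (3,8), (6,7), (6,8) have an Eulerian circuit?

Step 1: Find the degree of each vertex:
  deg(1) = 2
  deg(2) = 2
  deg(3) = 2
  deg(4) = 2
  deg(5) = 2
  deg(6) = 2
  deg(7) = 2
  deg(8) = 2

Step 2: Count vertices with odd degree:
  All vertices have even degree (0 odd-degree vertices)

Step 3: Apply Euler's theorem:
  - Eulerian circuit exists iff graph is connected and all vertices have even degree
  - Eulerian path exists iff graph is connected and has 0 or 2 odd-degree vertices

Graph is connected with 0 odd-degree vertices.
Both Eulerian circuit and Eulerian path exist.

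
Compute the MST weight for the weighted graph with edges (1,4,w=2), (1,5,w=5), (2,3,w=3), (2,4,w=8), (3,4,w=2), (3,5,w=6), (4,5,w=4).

Apply Kruskal's algorithm (sort edges by weight, add if no cycle):

Sorted edges by weight:
  (1,4) w=2
  (3,4) w=2
  (2,3) w=3
  (4,5) w=4
  (1,5) w=5
  (3,5) w=6
  (2,4) w=8

Add edge (1,4) w=2 -- no cycle. Running total: 2
Add edge (3,4) w=2 -- no cycle. Running total: 4
Add edge (2,3) w=3 -- no cycle. Running total: 7
Add edge (4,5) w=4 -- no cycle. Running total: 11

MST edges: (1,4,w=2), (3,4,w=2), (2,3,w=3), (4,5,w=4)
Total MST weight: 2 + 2 + 3 + 4 = 11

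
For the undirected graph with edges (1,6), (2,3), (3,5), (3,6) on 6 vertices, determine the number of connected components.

Step 1: Build adjacency list from edges:
  1: 6
  2: 3
  3: 2, 5, 6
  4: (none)
  5: 3
  6: 1, 3

Step 2: Run BFS/DFS from vertex 1:
  Visited: {1, 6, 3, 2, 5}
  Reached 5 of 6 vertices

Step 3: Only 5 of 6 vertices reached. Graph is disconnected.
Connected components: {1, 2, 3, 5, 6}, {4}
Number of connected components: 2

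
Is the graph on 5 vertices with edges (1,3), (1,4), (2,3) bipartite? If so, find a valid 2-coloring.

Step 1: Attempt 2-coloring using BFS:
  Start at vertex 1, assign color 0
  Color vertex 3 with color 1 (neighbor of 1)
  Color vertex 4 with color 1 (neighbor of 1)
  Color vertex 2 with color 0 (neighbor of 3)
  Start new component at vertex 5, assign color 0

Step 2: 2-coloring succeeded. No conflicts found.
  Set A (color 0): {1, 2, 5}
  Set B (color 1): {3, 4}

The graph is bipartite with partition {1, 2, 5}, {3, 4}.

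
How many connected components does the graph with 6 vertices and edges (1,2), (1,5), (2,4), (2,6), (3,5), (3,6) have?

Step 1: Build adjacency list from edges:
  1: 2, 5
  2: 1, 4, 6
  3: 5, 6
  4: 2
  5: 1, 3
  6: 2, 3

Step 2: Run BFS/DFS from vertex 1:
  Visited: {1, 2, 5, 4, 6, 3}
  Reached 6 of 6 vertices

Step 3: All 6 vertices reached from vertex 1, so the graph is connected.
Number of connected components: 1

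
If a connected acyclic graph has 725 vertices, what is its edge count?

A tree on n vertices always has exactly n - 1 edges.
For n = 725: edges = 725 - 1 = 724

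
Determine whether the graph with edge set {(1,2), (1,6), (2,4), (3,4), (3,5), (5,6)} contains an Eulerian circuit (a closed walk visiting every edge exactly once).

Step 1: Find the degree of each vertex:
  deg(1) = 2
  deg(2) = 2
  deg(3) = 2
  deg(4) = 2
  deg(5) = 2
  deg(6) = 2

Step 2: Count vertices with odd degree:
  All vertices have even degree (0 odd-degree vertices)

Step 3: Apply Euler's theorem:
  - Eulerian circuit exists iff graph is connected and all vertices have even degree
  - Eulerian path exists iff graph is connected and has 0 or 2 odd-degree vertices

Graph is connected with 0 odd-degree vertices.
Both Eulerian circuit and Eulerian path exist.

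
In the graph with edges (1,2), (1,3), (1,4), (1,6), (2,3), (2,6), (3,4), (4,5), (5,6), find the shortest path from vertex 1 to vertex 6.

Step 1: Build adjacency list:
  1: 2, 3, 4, 6
  2: 1, 3, 6
  3: 1, 2, 4
  4: 1, 3, 5
  5: 4, 6
  6: 1, 2, 5

Step 2: BFS from vertex 1 to find shortest path to 6:
  vertex 2 reached at distance 1
  vertex 3 reached at distance 1
  vertex 4 reached at distance 1
  vertex 6 reached at distance 1

Step 3: Shortest path: 1 -> 6
Path length: 1 edge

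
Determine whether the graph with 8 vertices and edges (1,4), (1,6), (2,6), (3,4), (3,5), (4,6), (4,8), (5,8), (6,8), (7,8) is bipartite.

Step 1: Attempt 2-coloring using BFS:
  Start at vertex 1, assign color 0
  Color vertex 4 with color 1 (neighbor of 1)
  Color vertex 6 with color 1 (neighbor of 1)
  Color vertex 3 with color 0 (neighbor of 4)

Step 2: Conflict found! Vertices 4 and 6 are adjacent but have the same color.
This means the graph contains an odd cycle.

The graph is NOT bipartite.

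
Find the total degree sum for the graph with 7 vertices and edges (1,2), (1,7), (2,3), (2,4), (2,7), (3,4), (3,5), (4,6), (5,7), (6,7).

Step 1: Count edges incident to each vertex:
  deg(1) = 2 (neighbors: 2, 7)
  deg(2) = 4 (neighbors: 1, 3, 4, 7)
  deg(3) = 3 (neighbors: 2, 4, 5)
  deg(4) = 3 (neighbors: 2, 3, 6)
  deg(5) = 2 (neighbors: 3, 7)
  deg(6) = 2 (neighbors: 4, 7)
  deg(7) = 4 (neighbors: 1, 2, 5, 6)

Step 2: Sum all degrees:
  2 + 4 + 3 + 3 + 2 + 2 + 4 = 20

Verification: sum of degrees = 2 * |E| = 2 * 10 = 20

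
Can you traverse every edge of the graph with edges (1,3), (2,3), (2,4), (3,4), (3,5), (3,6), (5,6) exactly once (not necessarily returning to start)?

Step 1: Find the degree of each vertex:
  deg(1) = 1
  deg(2) = 2
  deg(3) = 5
  deg(4) = 2
  deg(5) = 2
  deg(6) = 2

Step 2: Count vertices with odd degree:
  Odd-degree vertices: 1, 3 (2 total)

Step 3: Apply Euler's theorem:
  - Eulerian circuit exists iff graph is connected and all vertices have even degree
  - Eulerian path exists iff graph is connected and has 0 or 2 odd-degree vertices

Graph is connected with exactly 2 odd-degree vertices (1, 3).
Eulerian path exists (starting and ending at the odd-degree vertices), but no Eulerian circuit.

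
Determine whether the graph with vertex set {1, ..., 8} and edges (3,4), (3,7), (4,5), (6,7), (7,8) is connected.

Step 1: Build adjacency list from edges:
  1: (none)
  2: (none)
  3: 4, 7
  4: 3, 5
  5: 4
  6: 7
  7: 3, 6, 8
  8: 7

Step 2: Run BFS/DFS from vertex 1:
  Visited: {1}
  Reached 1 of 8 vertices

Step 3: Only 1 of 8 vertices reached. Graph is disconnected.
Connected components: {1}, {2}, {3, 4, 5, 6, 7, 8}
Answer: No, the graph is not connected (3 components).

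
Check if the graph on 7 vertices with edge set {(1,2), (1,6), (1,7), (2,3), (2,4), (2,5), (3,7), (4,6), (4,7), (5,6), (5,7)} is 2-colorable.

Step 1: Attempt 2-coloring using BFS:
  Start at vertex 1, assign color 0
  Color vertex 2 with color 1 (neighbor of 1)
  Color vertex 6 with color 1 (neighbor of 1)
  Color vertex 7 with color 1 (neighbor of 1)
  Color vertex 3 with color 0 (neighbor of 2)
  Color vertex 4 with color 0 (neighbor of 2)
  Color vertex 5 with color 0 (neighbor of 2)

Step 2: 2-coloring succeeded. No conflicts found.
  Set A (color 0): {1, 3, 4, 5}
  Set B (color 1): {2, 6, 7}

The graph is bipartite with partition {1, 3, 4, 5}, {2, 6, 7}.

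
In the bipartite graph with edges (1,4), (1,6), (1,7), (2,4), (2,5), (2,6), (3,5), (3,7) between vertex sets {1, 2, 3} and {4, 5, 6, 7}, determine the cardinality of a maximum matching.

Step 1: List the neighbors of each left vertex:
  1: 4, 6, 7
  2: 4, 5, 6
  3: 5, 7

Step 2: Greedily match left vertices, then look for augmenting paths:
  Match 1 -- 4
  Match 2 -- 5
  Match 3 -- 7
  No augmenting path remains.

Step 3: Verify this is maximum:
  Matching size 3 = min(|L|, |R|) = min(3, 4), which is an upper bound, so this matching is maximum.

Maximum matching: {(1,4), (2,5), (3,7)}
Size: 3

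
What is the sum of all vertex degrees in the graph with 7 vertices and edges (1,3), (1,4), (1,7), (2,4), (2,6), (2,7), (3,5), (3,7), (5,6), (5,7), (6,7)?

Step 1: Count edges incident to each vertex:
  deg(1) = 3 (neighbors: 3, 4, 7)
  deg(2) = 3 (neighbors: 4, 6, 7)
  deg(3) = 3 (neighbors: 1, 5, 7)
  deg(4) = 2 (neighbors: 1, 2)
  deg(5) = 3 (neighbors: 3, 6, 7)
  deg(6) = 3 (neighbors: 2, 5, 7)
  deg(7) = 5 (neighbors: 1, 2, 3, 5, 6)

Step 2: Sum all degrees:
  3 + 3 + 3 + 2 + 3 + 3 + 5 = 22

Verification: sum of degrees = 2 * |E| = 2 * 11 = 22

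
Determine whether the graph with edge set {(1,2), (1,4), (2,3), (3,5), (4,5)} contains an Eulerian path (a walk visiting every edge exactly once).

Step 1: Find the degree of each vertex:
  deg(1) = 2
  deg(2) = 2
  deg(3) = 2
  deg(4) = 2
  deg(5) = 2

Step 2: Count vertices with odd degree:
  All vertices have even degree (0 odd-degree vertices)

Step 3: Apply Euler's theorem:
  - Eulerian circuit exists iff graph is connected and all vertices have even degree
  - Eulerian path exists iff graph is connected and has 0 or 2 odd-degree vertices

Graph is connected with 0 odd-degree vertices.
Both Eulerian circuit and Eulerian path exist.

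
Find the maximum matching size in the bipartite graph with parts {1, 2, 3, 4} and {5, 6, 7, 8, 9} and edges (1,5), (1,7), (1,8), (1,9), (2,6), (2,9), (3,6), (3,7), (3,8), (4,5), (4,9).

Step 1: List the neighbors of each left vertex:
  1: 5, 7, 8, 9
  2: 6, 9
  3: 6, 7, 8
  4: 5, 9

Step 2: Greedily match left vertices, then look for augmenting paths:
  Match 1 -- 5
  Match 2 -- 6
  Match 3 -- 7
  Match 4 -- 9
  No augmenting path remains.

Step 3: Verify this is maximum:
  Matching size 4 = min(|L|, |R|) = min(4, 5), which is an upper bound, so this matching is maximum.

Maximum matching: {(1,5), (2,6), (3,7), (4,9)}
Size: 4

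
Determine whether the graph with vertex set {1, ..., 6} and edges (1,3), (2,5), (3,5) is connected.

Step 1: Build adjacency list from edges:
  1: 3
  2: 5
  3: 1, 5
  4: (none)
  5: 2, 3
  6: (none)

Step 2: Run BFS/DFS from vertex 1:
  Visited: {1, 3, 5, 2}
  Reached 4 of 6 vertices

Step 3: Only 4 of 6 vertices reached. Graph is disconnected.
Connected components: {1, 2, 3, 5}, {4}, {6}
Answer: No, the graph is not connected (3 components).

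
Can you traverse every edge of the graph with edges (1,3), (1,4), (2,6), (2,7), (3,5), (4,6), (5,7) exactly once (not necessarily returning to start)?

Step 1: Find the degree of each vertex:
  deg(1) = 2
  deg(2) = 2
  deg(3) = 2
  deg(4) = 2
  deg(5) = 2
  deg(6) = 2
  deg(7) = 2

Step 2: Count vertices with odd degree:
  All vertices have even degree (0 odd-degree vertices)

Step 3: Apply Euler's theorem:
  - Eulerian circuit exists iff graph is connected and all vertices have even degree
  - Eulerian path exists iff graph is connected and has 0 or 2 odd-degree vertices

Graph is connected with 0 odd-degree vertices.
Both Eulerian circuit and Eulerian path exist.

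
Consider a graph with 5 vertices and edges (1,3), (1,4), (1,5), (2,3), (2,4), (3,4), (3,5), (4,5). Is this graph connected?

Step 1: Build adjacency list from edges:
  1: 3, 4, 5
  2: 3, 4
  3: 1, 2, 4, 5
  4: 1, 2, 3, 5
  5: 1, 3, 4

Step 2: Run BFS/DFS from vertex 1:
  Visited: {1, 3, 4, 5, 2}
  Reached 5 of 5 vertices

Step 3: All 5 vertices reached from vertex 1, so the graph is connected.
Answer: Yes, the graph is connected.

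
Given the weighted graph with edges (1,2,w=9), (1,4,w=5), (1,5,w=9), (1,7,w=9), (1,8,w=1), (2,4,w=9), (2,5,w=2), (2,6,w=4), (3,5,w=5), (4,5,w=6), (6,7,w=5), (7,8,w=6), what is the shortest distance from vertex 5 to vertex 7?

Step 1: Build adjacency list with weights:
  1: 2(w=9), 4(w=5), 5(w=9), 7(w=9), 8(w=1)
  2: 1(w=9), 4(w=9), 5(w=2), 6(w=4)
  3: 5(w=5)
  4: 1(w=5), 2(w=9), 5(w=6)
  5: 1(w=9), 2(w=2), 3(w=5), 4(w=6)
  6: 2(w=4), 7(w=5)
  7: 1(w=9), 6(w=5), 8(w=6)
  8: 1(w=1), 7(w=6)

Step 2: Apply Dijkstra's algorithm from vertex 5:
  Visit vertex 5 (distance=0)
    Update dist[1] = 9
    Update dist[2] = 2
    Update dist[3] = 5
    Update dist[4] = 6
  Visit vertex 2 (distance=2)
    Update dist[6] = 6
  Visit vertex 3 (distance=5)
  Visit vertex 4 (distance=6)
  Visit vertex 6 (distance=6)
    Update dist[7] = 11
  Visit vertex 1 (distance=9)
    Update dist[8] = 10
  Visit vertex 8 (distance=10)
  Visit vertex 7 (distance=11)

Step 3: Shortest path: 5 -> 2 -> 6 -> 7
Total weight: 2 + 4 + 5 = 11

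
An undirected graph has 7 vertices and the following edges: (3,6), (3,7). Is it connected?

Step 1: Build adjacency list from edges:
  1: (none)
  2: (none)
  3: 6, 7
  4: (none)
  5: (none)
  6: 3
  7: 3

Step 2: Run BFS/DFS from vertex 1:
  Visited: {1}
  Reached 1 of 7 vertices

Step 3: Only 1 of 7 vertices reached. Graph is disconnected.
Connected components: {1}, {2}, {3, 6, 7}, {4}, {5}
Answer: No, the graph is not connected (5 components).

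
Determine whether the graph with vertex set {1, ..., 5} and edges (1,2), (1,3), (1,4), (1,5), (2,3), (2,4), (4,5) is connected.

Step 1: Build adjacency list from edges:
  1: 2, 3, 4, 5
  2: 1, 3, 4
  3: 1, 2
  4: 1, 2, 5
  5: 1, 4

Step 2: Run BFS/DFS from vertex 1:
  Visited: {1, 2, 3, 4, 5}
  Reached 5 of 5 vertices

Step 3: All 5 vertices reached from vertex 1, so the graph is connected.
Answer: Yes, the graph is connected.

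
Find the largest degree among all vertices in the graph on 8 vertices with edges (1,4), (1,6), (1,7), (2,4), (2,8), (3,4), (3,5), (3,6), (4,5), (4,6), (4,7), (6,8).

Step 1: Count edges incident to each vertex:
  deg(1) = 3 (neighbors: 4, 6, 7)
  deg(2) = 2 (neighbors: 4, 8)
  deg(3) = 3 (neighbors: 4, 5, 6)
  deg(4) = 6 (neighbors: 1, 2, 3, 5, 6, 7)
  deg(5) = 2 (neighbors: 3, 4)
  deg(6) = 4 (neighbors: 1, 3, 4, 8)
  deg(7) = 2 (neighbors: 1, 4)
  deg(8) = 2 (neighbors: 2, 6)

Step 2: Find maximum:
  max(3, 2, 3, 6, 2, 4, 2, 2) = 6 (vertex 4)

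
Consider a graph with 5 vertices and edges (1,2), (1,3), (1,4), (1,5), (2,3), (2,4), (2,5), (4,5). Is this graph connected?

Step 1: Build adjacency list from edges:
  1: 2, 3, 4, 5
  2: 1, 3, 4, 5
  3: 1, 2
  4: 1, 2, 5
  5: 1, 2, 4

Step 2: Run BFS/DFS from vertex 1:
  Visited: {1, 2, 3, 4, 5}
  Reached 5 of 5 vertices

Step 3: All 5 vertices reached from vertex 1, so the graph is connected.
Answer: Yes, the graph is connected.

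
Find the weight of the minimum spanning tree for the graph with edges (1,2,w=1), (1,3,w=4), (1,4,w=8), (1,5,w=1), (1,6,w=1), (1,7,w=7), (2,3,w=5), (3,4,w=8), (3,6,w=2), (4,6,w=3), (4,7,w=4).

Apply Kruskal's algorithm (sort edges by weight, add if no cycle):

Sorted edges by weight:
  (1,5) w=1
  (1,6) w=1
  (1,2) w=1
  (3,6) w=2
  (4,6) w=3
  (1,3) w=4
  (4,7) w=4
  (2,3) w=5
  (1,7) w=7
  (1,4) w=8
  (3,4) w=8

Add edge (1,5) w=1 -- no cycle. Running total: 1
Add edge (1,6) w=1 -- no cycle. Running total: 2
Add edge (1,2) w=1 -- no cycle. Running total: 3
Add edge (3,6) w=2 -- no cycle. Running total: 5
Add edge (4,6) w=3 -- no cycle. Running total: 8
Skip edge (1,3) w=4 -- would create cycle
Add edge (4,7) w=4 -- no cycle. Running total: 12

MST edges: (1,5,w=1), (1,6,w=1), (1,2,w=1), (3,6,w=2), (4,6,w=3), (4,7,w=4)
Total MST weight: 1 + 1 + 1 + 2 + 3 + 4 = 12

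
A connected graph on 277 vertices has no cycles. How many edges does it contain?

A tree on n vertices always has exactly n - 1 edges.
For n = 277: edges = 277 - 1 = 276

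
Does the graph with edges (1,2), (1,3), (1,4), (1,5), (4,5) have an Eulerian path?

Step 1: Find the degree of each vertex:
  deg(1) = 4
  deg(2) = 1
  deg(3) = 1
  deg(4) = 2
  deg(5) = 2

Step 2: Count vertices with odd degree:
  Odd-degree vertices: 2, 3 (2 total)

Step 3: Apply Euler's theorem:
  - Eulerian circuit exists iff graph is connected and all vertices have even degree
  - Eulerian path exists iff graph is connected and has 0 or 2 odd-degree vertices

Graph is connected with exactly 2 odd-degree vertices (2, 3).
Eulerian path exists (starting and ending at the odd-degree vertices), but no Eulerian circuit.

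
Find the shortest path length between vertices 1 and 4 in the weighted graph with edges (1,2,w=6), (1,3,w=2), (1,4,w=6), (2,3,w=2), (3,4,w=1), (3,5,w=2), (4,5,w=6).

Step 1: Build adjacency list with weights:
  1: 2(w=6), 3(w=2), 4(w=6)
  2: 1(w=6), 3(w=2)
  3: 1(w=2), 2(w=2), 4(w=1), 5(w=2)
  4: 1(w=6), 3(w=1), 5(w=6)
  5: 3(w=2), 4(w=6)

Step 2: Apply Dijkstra's algorithm from vertex 1:
  Visit vertex 1 (distance=0)
    Update dist[2] = 6
    Update dist[3] = 2
    Update dist[4] = 6
  Visit vertex 3 (distance=2)
    Update dist[2] = 4
    Update dist[4] = 3
    Update dist[5] = 4
  Visit vertex 4 (distance=3)

Step 3: Shortest path: 1 -> 3 -> 4
Total weight: 2 + 1 = 3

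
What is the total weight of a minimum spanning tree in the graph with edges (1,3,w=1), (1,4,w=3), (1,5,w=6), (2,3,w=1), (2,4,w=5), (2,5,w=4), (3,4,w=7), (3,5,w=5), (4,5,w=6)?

Apply Kruskal's algorithm (sort edges by weight, add if no cycle):

Sorted edges by weight:
  (1,3) w=1
  (2,3) w=1
  (1,4) w=3
  (2,5) w=4
  (2,4) w=5
  (3,5) w=5
  (1,5) w=6
  (4,5) w=6
  (3,4) w=7

Add edge (1,3) w=1 -- no cycle. Running total: 1
Add edge (2,3) w=1 -- no cycle. Running total: 2
Add edge (1,4) w=3 -- no cycle. Running total: 5
Add edge (2,5) w=4 -- no cycle. Running total: 9

MST edges: (1,3,w=1), (2,3,w=1), (1,4,w=3), (2,5,w=4)
Total MST weight: 1 + 1 + 3 + 4 = 9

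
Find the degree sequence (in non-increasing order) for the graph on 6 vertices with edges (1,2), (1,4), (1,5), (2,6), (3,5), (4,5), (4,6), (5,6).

Step 1: Count edges incident to each vertex:
  deg(1) = 3 (neighbors: 2, 4, 5)
  deg(2) = 2 (neighbors: 1, 6)
  deg(3) = 1 (neighbors: 5)
  deg(4) = 3 (neighbors: 1, 5, 6)
  deg(5) = 4 (neighbors: 1, 3, 4, 6)
  deg(6) = 3 (neighbors: 2, 4, 5)

Step 2: Sort degrees in non-increasing order:
  Degrees: [3, 2, 1, 3, 4, 3] -> sorted: [4, 3, 3, 3, 2, 1]

Degree sequence: [4, 3, 3, 3, 2, 1]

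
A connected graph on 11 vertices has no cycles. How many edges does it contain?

A tree on n vertices always has exactly n - 1 edges.
For n = 11: edges = 11 - 1 = 10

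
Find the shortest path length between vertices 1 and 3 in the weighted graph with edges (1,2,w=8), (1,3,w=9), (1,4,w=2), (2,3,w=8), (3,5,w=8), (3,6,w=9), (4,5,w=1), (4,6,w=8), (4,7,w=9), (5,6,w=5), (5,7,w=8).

Step 1: Build adjacency list with weights:
  1: 2(w=8), 3(w=9), 4(w=2)
  2: 1(w=8), 3(w=8)
  3: 1(w=9), 2(w=8), 5(w=8), 6(w=9)
  4: 1(w=2), 5(w=1), 6(w=8), 7(w=9)
  5: 3(w=8), 4(w=1), 6(w=5), 7(w=8)
  6: 3(w=9), 4(w=8), 5(w=5)
  7: 4(w=9), 5(w=8)

Step 2: Apply Dijkstra's algorithm from vertex 1:
  Visit vertex 1 (distance=0)
    Update dist[2] = 8
    Update dist[3] = 9
    Update dist[4] = 2
  Visit vertex 4 (distance=2)
    Update dist[5] = 3
    Update dist[6] = 10
    Update dist[7] = 11
  Visit vertex 5 (distance=3)
    Update dist[6] = 8
  Visit vertex 2 (distance=8)
  Visit vertex 6 (distance=8)
  Visit vertex 3 (distance=9)

Step 3: Shortest path: 1 -> 3
Total weight: 9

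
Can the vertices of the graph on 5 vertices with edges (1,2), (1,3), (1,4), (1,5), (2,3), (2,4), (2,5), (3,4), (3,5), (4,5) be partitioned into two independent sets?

Step 1: Attempt 2-coloring using BFS:
  Start at vertex 1, assign color 0
  Color vertex 2 with color 1 (neighbor of 1)
  Color vertex 3 with color 1 (neighbor of 1)
  Color vertex 4 with color 1 (neighbor of 1)
  Color vertex 5 with color 1 (neighbor of 1)

Step 2: Conflict found! Vertices 2 and 3 are adjacent but have the same color.
This means the graph contains an odd cycle.

The graph is NOT bipartite.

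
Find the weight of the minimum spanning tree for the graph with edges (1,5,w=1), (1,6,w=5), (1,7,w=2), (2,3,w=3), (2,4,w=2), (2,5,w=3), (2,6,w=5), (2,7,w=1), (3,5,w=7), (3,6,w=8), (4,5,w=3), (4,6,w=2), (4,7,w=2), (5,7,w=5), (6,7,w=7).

Apply Kruskal's algorithm (sort edges by weight, add if no cycle):

Sorted edges by weight:
  (1,5) w=1
  (2,7) w=1
  (1,7) w=2
  (2,4) w=2
  (4,6) w=2
  (4,7) w=2
  (2,3) w=3
  (2,5) w=3
  (4,5) w=3
  (1,6) w=5
  (2,6) w=5
  (5,7) w=5
  (3,5) w=7
  (6,7) w=7
  (3,6) w=8

Add edge (1,5) w=1 -- no cycle. Running total: 1
Add edge (2,7) w=1 -- no cycle. Running total: 2
Add edge (1,7) w=2 -- no cycle. Running total: 4
Add edge (2,4) w=2 -- no cycle. Running total: 6
Add edge (4,6) w=2 -- no cycle. Running total: 8
Skip edge (4,7) w=2 -- would create cycle
Add edge (2,3) w=3 -- no cycle. Running total: 11

MST edges: (1,5,w=1), (2,7,w=1), (1,7,w=2), (2,4,w=2), (4,6,w=2), (2,3,w=3)
Total MST weight: 1 + 1 + 2 + 2 + 2 + 3 = 11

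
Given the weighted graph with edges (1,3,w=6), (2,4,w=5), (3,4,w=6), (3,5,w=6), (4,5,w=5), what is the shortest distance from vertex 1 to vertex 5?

Step 1: Build adjacency list with weights:
  1: 3(w=6)
  2: 4(w=5)
  3: 1(w=6), 4(w=6), 5(w=6)
  4: 2(w=5), 3(w=6), 5(w=5)
  5: 3(w=6), 4(w=5)

Step 2: Apply Dijkstra's algorithm from vertex 1:
  Visit vertex 1 (distance=0)
    Update dist[3] = 6
  Visit vertex 3 (distance=6)
    Update dist[4] = 12
    Update dist[5] = 12
  Visit vertex 4 (distance=12)
    Update dist[2] = 17
  Visit vertex 5 (distance=12)

Step 3: Shortest path: 1 -> 3 -> 5
Total weight: 6 + 6 = 12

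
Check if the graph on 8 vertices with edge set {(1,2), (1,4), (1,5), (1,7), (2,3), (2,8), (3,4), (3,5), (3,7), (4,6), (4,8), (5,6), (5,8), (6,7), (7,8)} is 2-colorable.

Step 1: Attempt 2-coloring using BFS:
  Start at vertex 1, assign color 0
  Color vertex 2 with color 1 (neighbor of 1)
  Color vertex 4 with color 1 (neighbor of 1)
  Color vertex 5 with color 1 (neighbor of 1)
  Color vertex 7 with color 1 (neighbor of 1)
  Color vertex 3 with color 0 (neighbor of 2)
  Color vertex 8 with color 0 (neighbor of 2)
  Color vertex 6 with color 0 (neighbor of 4)

Step 2: 2-coloring succeeded. No conflicts found.
  Set A (color 0): {1, 3, 6, 8}
  Set B (color 1): {2, 4, 5, 7}

The graph is bipartite with partition {1, 3, 6, 8}, {2, 4, 5, 7}.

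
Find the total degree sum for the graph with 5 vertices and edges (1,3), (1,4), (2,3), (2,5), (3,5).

Step 1: Count edges incident to each vertex:
  deg(1) = 2 (neighbors: 3, 4)
  deg(2) = 2 (neighbors: 3, 5)
  deg(3) = 3 (neighbors: 1, 2, 5)
  deg(4) = 1 (neighbors: 1)
  deg(5) = 2 (neighbors: 2, 3)

Step 2: Sum all degrees:
  2 + 2 + 3 + 1 + 2 = 10

Verification: sum of degrees = 2 * |E| = 2 * 5 = 10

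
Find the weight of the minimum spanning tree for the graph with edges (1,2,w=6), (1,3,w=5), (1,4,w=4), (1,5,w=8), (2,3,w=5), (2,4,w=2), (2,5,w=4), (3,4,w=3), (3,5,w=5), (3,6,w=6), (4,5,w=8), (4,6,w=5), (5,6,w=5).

Apply Kruskal's algorithm (sort edges by weight, add if no cycle):

Sorted edges by weight:
  (2,4) w=2
  (3,4) w=3
  (1,4) w=4
  (2,5) w=4
  (1,3) w=5
  (2,3) w=5
  (3,5) w=5
  (4,6) w=5
  (5,6) w=5
  (1,2) w=6
  (3,6) w=6
  (1,5) w=8
  (4,5) w=8

Add edge (2,4) w=2 -- no cycle. Running total: 2
Add edge (3,4) w=3 -- no cycle. Running total: 5
Add edge (1,4) w=4 -- no cycle. Running total: 9
Add edge (2,5) w=4 -- no cycle. Running total: 13
Skip edge (1,3) w=5 -- would create cycle
Skip edge (2,3) w=5 -- would create cycle
Skip edge (3,5) w=5 -- would create cycle
Add edge (4,6) w=5 -- no cycle. Running total: 18

MST edges: (2,4,w=2), (3,4,w=3), (1,4,w=4), (2,5,w=4), (4,6,w=5)
Total MST weight: 2 + 3 + 4 + 4 + 5 = 18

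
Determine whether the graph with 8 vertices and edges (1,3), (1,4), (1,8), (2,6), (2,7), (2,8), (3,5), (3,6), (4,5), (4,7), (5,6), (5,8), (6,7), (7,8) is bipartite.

Step 1: Attempt 2-coloring using BFS:
  Start at vertex 1, assign color 0
  Color vertex 3 with color 1 (neighbor of 1)
  Color vertex 4 with color 1 (neighbor of 1)
  Color vertex 8 with color 1 (neighbor of 1)
  Color vertex 5 with color 0 (neighbor of 3)
  Color vertex 6 with color 0 (neighbor of 3)
  Color vertex 7 with color 0 (neighbor of 4)
  Color vertex 2 with color 0 (neighbor of 8)

Step 2: Conflict found! Vertices 5 and 6 are adjacent but have the same color.
This means the graph contains an odd cycle.

The graph is NOT bipartite.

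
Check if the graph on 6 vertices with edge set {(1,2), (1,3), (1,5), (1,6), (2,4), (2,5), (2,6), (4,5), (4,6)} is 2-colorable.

Step 1: Attempt 2-coloring using BFS:
  Start at vertex 1, assign color 0
  Color vertex 2 with color 1 (neighbor of 1)
  Color vertex 3 with color 1 (neighbor of 1)
  Color vertex 5 with color 1 (neighbor of 1)
  Color vertex 6 with color 1 (neighbor of 1)
  Color vertex 4 with color 0 (neighbor of 2)

Step 2: Conflict found! Vertices 2 and 5 are adjacent but have the same color.
This means the graph contains an odd cycle.

The graph is NOT bipartite.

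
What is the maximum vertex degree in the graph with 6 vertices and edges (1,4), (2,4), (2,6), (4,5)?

Step 1: Count edges incident to each vertex:
  deg(1) = 1 (neighbors: 4)
  deg(2) = 2 (neighbors: 4, 6)
  deg(3) = 0 (neighbors: none)
  deg(4) = 3 (neighbors: 1, 2, 5)
  deg(5) = 1 (neighbors: 4)
  deg(6) = 1 (neighbors: 2)

Step 2: Find maximum:
  max(1, 2, 0, 3, 1, 1) = 3 (vertex 4)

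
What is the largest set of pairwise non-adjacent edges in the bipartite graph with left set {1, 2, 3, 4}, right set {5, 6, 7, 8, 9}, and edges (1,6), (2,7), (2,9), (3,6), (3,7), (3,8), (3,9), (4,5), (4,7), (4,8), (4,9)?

Step 1: List the neighbors of each left vertex:
  1: 6
  2: 7, 9
  3: 6, 7, 8, 9
  4: 5, 7, 8, 9

Step 2: Greedily match left vertices, then look for augmenting paths:
  Match 1 -- 6
  Match 2 -- 7
  Match 3 -- 8
  Match 4 -- 5
  No augmenting path remains.

Step 3: Verify this is maximum:
  Matching size 4 = min(|L|, |R|) = min(4, 5), which is an upper bound, so this matching is maximum.

Maximum matching: {(1,6), (2,7), (3,8), (4,5)}
Size: 4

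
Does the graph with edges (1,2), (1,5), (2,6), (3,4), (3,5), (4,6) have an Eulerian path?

Step 1: Find the degree of each vertex:
  deg(1) = 2
  deg(2) = 2
  deg(3) = 2
  deg(4) = 2
  deg(5) = 2
  deg(6) = 2

Step 2: Count vertices with odd degree:
  All vertices have even degree (0 odd-degree vertices)

Step 3: Apply Euler's theorem:
  - Eulerian circuit exists iff graph is connected and all vertices have even degree
  - Eulerian path exists iff graph is connected and has 0 or 2 odd-degree vertices

Graph is connected with 0 odd-degree vertices.
Both Eulerian circuit and Eulerian path exist.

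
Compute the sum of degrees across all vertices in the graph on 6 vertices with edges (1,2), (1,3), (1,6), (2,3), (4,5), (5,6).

Step 1: Count edges incident to each vertex:
  deg(1) = 3 (neighbors: 2, 3, 6)
  deg(2) = 2 (neighbors: 1, 3)
  deg(3) = 2 (neighbors: 1, 2)
  deg(4) = 1 (neighbors: 5)
  deg(5) = 2 (neighbors: 4, 6)
  deg(6) = 2 (neighbors: 1, 5)

Step 2: Sum all degrees:
  3 + 2 + 2 + 1 + 2 + 2 = 12

Verification: sum of degrees = 2 * |E| = 2 * 6 = 12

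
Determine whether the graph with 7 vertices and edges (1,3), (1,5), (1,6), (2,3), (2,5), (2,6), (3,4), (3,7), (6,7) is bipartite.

Step 1: Attempt 2-coloring using BFS:
  Start at vertex 1, assign color 0
  Color vertex 3 with color 1 (neighbor of 1)
  Color vertex 5 with color 1 (neighbor of 1)
  Color vertex 6 with color 1 (neighbor of 1)
  Color vertex 2 with color 0 (neighbor of 3)
  Color vertex 4 with color 0 (neighbor of 3)
  Color vertex 7 with color 0 (neighbor of 3)

Step 2: 2-coloring succeeded. No conflicts found.
  Set A (color 0): {1, 2, 4, 7}
  Set B (color 1): {3, 5, 6}

The graph is bipartite with partition {1, 2, 4, 7}, {3, 5, 6}.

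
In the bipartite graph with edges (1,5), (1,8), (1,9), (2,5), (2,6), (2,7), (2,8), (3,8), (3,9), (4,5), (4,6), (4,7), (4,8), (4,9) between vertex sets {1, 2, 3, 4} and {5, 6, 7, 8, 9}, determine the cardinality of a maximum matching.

Step 1: List the neighbors of each left vertex:
  1: 5, 8, 9
  2: 5, 6, 7, 8
  3: 8, 9
  4: 5, 6, 7, 8, 9

Step 2: Greedily match left vertices, then look for augmenting paths:
  Match 1 -- 5
  Match 2 -- 6
  Match 3 -- 8
  Match 4 -- 7
  No augmenting path remains.

Step 3: Verify this is maximum:
  Matching size 4 = min(|L|, |R|) = min(4, 5), which is an upper bound, so this matching is maximum.

Maximum matching: {(1,5), (2,6), (3,8), (4,7)}
Size: 4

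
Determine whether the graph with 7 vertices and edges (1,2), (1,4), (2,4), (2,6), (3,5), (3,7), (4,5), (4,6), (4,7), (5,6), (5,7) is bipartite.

Step 1: Attempt 2-coloring using BFS:
  Start at vertex 1, assign color 0
  Color vertex 2 with color 1 (neighbor of 1)
  Color vertex 4 with color 1 (neighbor of 1)

Step 2: Conflict found! Vertices 2 and 4 are adjacent but have the same color.
This means the graph contains an odd cycle.

The graph is NOT bipartite.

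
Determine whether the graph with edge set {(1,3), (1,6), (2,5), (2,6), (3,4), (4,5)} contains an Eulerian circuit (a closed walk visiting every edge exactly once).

Step 1: Find the degree of each vertex:
  deg(1) = 2
  deg(2) = 2
  deg(3) = 2
  deg(4) = 2
  deg(5) = 2
  deg(6) = 2

Step 2: Count vertices with odd degree:
  All vertices have even degree (0 odd-degree vertices)

Step 3: Apply Euler's theorem:
  - Eulerian circuit exists iff graph is connected and all vertices have even degree
  - Eulerian path exists iff graph is connected and has 0 or 2 odd-degree vertices

Graph is connected with 0 odd-degree vertices.
Both Eulerian circuit and Eulerian path exist.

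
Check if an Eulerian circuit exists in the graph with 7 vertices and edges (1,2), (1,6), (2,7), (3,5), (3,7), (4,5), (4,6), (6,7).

Step 1: Find the degree of each vertex:
  deg(1) = 2
  deg(2) = 2
  deg(3) = 2
  deg(4) = 2
  deg(5) = 2
  deg(6) = 3
  deg(7) = 3

Step 2: Count vertices with odd degree:
  Odd-degree vertices: 6, 7 (2 total)

Step 3: Apply Euler's theorem:
  - Eulerian circuit exists iff graph is connected and all vertices have even degree
  - Eulerian path exists iff graph is connected and has 0 or 2 odd-degree vertices

Graph is connected with exactly 2 odd-degree vertices (6, 7).
Eulerian path exists (starting and ending at the odd-degree vertices), but no Eulerian circuit.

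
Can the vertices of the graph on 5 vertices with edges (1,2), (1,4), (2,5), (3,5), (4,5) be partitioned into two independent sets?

Step 1: Attempt 2-coloring using BFS:
  Start at vertex 1, assign color 0
  Color vertex 2 with color 1 (neighbor of 1)
  Color vertex 4 with color 1 (neighbor of 1)
  Color vertex 5 with color 0 (neighbor of 2)
  Color vertex 3 with color 1 (neighbor of 5)

Step 2: 2-coloring succeeded. No conflicts found.
  Set A (color 0): {1, 5}
  Set B (color 1): {2, 3, 4}

The graph is bipartite with partition {1, 5}, {2, 3, 4}.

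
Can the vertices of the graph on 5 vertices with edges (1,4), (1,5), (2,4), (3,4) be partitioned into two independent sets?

Step 1: Attempt 2-coloring using BFS:
  Start at vertex 1, assign color 0
  Color vertex 4 with color 1 (neighbor of 1)
  Color vertex 5 with color 1 (neighbor of 1)
  Color vertex 2 with color 0 (neighbor of 4)
  Color vertex 3 with color 0 (neighbor of 4)

Step 2: 2-coloring succeeded. No conflicts found.
  Set A (color 0): {1, 2, 3}
  Set B (color 1): {4, 5}

The graph is bipartite with partition {1, 2, 3}, {4, 5}.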